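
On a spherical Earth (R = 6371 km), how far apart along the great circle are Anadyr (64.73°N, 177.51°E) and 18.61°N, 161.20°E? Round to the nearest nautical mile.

2846 nmi

Δλ = 161.20 − 177.51 = -16.31°.
Δφ = 18.61 − 64.73 = -46.12°.
a = sin²(Δφ/2) + cos φ₁ · cos φ₂ · sin²(Δλ/2) = 0.161565.
c = 2·atan2(√a, √(1−a)) = 0.82730 rad → d = 6371·c ≈ 5270.70 km ≈ 2845.95 nmi.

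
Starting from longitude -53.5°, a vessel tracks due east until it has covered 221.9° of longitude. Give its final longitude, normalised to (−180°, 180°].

Start at -53.5°; shift +221.9° → +168.4°.
+168.4° already lies in (−180°, 180°].

+168.4°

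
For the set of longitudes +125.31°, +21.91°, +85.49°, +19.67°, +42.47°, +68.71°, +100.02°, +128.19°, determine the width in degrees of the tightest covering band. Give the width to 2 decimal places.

108.52°

Sort the longitudes: +19.67°, +21.91°, +42.47°, +68.71°, +85.49°, +100.02°, +125.31°, +128.19°.
Eastward gaps between consecutive values (wrapping around): 2.24°, 20.56°, 26.24°, 16.78°, 14.53°, 25.29°, 2.88°, 251.48°.
Largest gap = 251.48° ⇒ minimal covering band is its complement: 360° − 251.48° = 108.52°.
Band runs from +19.67° eastward to +128.19°.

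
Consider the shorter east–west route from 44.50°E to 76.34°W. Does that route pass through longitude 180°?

Signed shortest Δλ = ((-76.34 − 44.50 + 180) mod 360) − 180 = -120.84°.
Going west by 120.84° from +44.50° reaches -76.34° without touching 180°.

No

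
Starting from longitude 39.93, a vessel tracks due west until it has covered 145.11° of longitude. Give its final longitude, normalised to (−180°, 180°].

-105.18°

Start at +39.93°; shift −145.11° → -105.18°.
-105.18° already lies in (−180°, 180°].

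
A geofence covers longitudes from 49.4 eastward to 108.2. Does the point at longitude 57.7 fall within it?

Band width going east from +49.4° to +108.2°: ((108.2 − 49.4) mod 360) = 58.8°.
Offset of +57.7° east of the west edge: ((57.7 − 49.4) mod 360) = 8.3°.
8.3° ≤ 58.8° ⇒ inside.

Yes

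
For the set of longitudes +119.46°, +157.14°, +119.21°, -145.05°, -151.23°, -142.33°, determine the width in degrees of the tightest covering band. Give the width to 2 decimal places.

Sort the longitudes: -151.23°, -145.05°, -142.33°, +119.21°, +119.46°, +157.14°.
Eastward gaps between consecutive values (wrapping around): 6.18°, 2.72°, 261.54°, 0.25°, 37.68°, 51.63°.
Largest gap = 261.54° ⇒ minimal covering band is its complement: 360° − 261.54° = 98.46°.
Band runs from +119.21° eastward to -142.33°, crossing the antimeridian.

98.46°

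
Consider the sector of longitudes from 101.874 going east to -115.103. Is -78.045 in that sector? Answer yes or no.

No

Band width going east from +101.874° to -115.103°: ((-115.103 − 101.874) mod 360) = 143.023°.
Offset of -78.045° east of the west edge: ((-78.045 − 101.874) mod 360) = 180.081°.
180.081° > 143.023° ⇒ outside.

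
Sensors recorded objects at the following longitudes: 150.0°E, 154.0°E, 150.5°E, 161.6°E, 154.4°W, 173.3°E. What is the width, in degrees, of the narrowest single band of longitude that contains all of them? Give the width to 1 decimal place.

55.6°

Sort the longitudes: -154.4°, +150.0°, +150.5°, +154.0°, +161.6°, +173.3°.
Eastward gaps between consecutive values (wrapping around): 304.4°, 0.5°, 3.5°, 7.6°, 11.7°, 32.3°.
Largest gap = 304.4° ⇒ minimal covering band is its complement: 360° − 304.4° = 55.6°.
Band runs from +150.0° eastward to -154.4°, crossing the antimeridian.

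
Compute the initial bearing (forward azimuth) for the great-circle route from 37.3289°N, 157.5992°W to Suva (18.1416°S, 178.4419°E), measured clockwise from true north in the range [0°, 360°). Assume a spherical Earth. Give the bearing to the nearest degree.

Δλ = 178.4419 − -157.5992 = 336.0411°; wrapped into (−180°, 180°]: -23.9589°.
θ = atan2( sin Δλ · cos φ₂ , cos φ₁ · sin φ₂ − sin φ₁ · cos φ₂ · cos Δλ )
  = atan2(-0.38589, -0.77418) = -153.506° → normalised to [0°, 360°): 206.494°.

206°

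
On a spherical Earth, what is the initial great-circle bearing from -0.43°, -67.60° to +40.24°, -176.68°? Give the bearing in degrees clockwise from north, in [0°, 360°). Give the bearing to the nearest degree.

Δλ = -176.68 − -67.60 = -109.08°.
θ = atan2( sin Δλ · cos φ₂ , cos φ₁ · sin φ₂ − sin φ₁ · cos φ₂ · cos Δλ )
  = atan2(-0.72141, 0.64410) = -48.240° → normalised to [0°, 360°): 311.760°.

312°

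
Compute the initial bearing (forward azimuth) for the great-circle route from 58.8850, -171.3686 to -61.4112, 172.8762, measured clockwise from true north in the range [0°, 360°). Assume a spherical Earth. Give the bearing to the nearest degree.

189°

Δλ = 172.8762 − -171.3686 = 344.2448°; wrapped into (−180°, 180°]: -15.7552°.
θ = atan2( sin Δλ · cos φ₂ , cos φ₁ · sin φ₂ − sin φ₁ · cos φ₂ · cos Δλ )
  = atan2(-0.12993, -0.84804) = -171.289° → normalised to [0°, 360°): 188.711°.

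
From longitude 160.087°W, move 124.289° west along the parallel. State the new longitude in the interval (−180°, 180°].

75.624°E

Start at -160.087°; shift −124.289° → -284.376°.
-284.376° lies outside (−180°, 180°]; add 360° → +75.624°.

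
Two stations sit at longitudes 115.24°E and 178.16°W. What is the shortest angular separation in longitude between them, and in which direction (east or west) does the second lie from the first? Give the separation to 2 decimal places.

Raw difference: -178.16 − 115.24 = -293.4°.
Normalise into (−180°, 180°]: -293.4° + 360° = 66.6°.
Positive ⇒ the second point lies to the east; separation 66.60°.

66.60° east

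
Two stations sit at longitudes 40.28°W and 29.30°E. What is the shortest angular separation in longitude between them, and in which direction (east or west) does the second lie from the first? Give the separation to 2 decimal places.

69.58° east

Raw difference: 29.30 − -40.28 = 69.58°.
Normalise into (−180°, 180°]: 69.58° stays 69.58°.
Positive ⇒ the second point lies to the east; separation 69.58°.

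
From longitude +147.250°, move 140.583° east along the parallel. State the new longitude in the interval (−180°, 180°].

-72.167°

Start at +147.250°; shift +140.583° → +287.833°.
+287.833° lies outside (−180°, 180°]; subtract 360° → -72.167°.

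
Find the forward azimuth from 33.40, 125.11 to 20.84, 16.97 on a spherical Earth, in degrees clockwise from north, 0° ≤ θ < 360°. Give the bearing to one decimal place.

Δλ = 16.97 − 125.11 = -108.14°.
θ = atan2( sin Δλ · cos φ₂ , cos φ₁ · sin φ₂ − sin φ₁ · cos φ₂ · cos Δλ )
  = atan2(-0.88813, 0.45718) = -62.762° → normalised to [0°, 360°): 297.238°.

297.2°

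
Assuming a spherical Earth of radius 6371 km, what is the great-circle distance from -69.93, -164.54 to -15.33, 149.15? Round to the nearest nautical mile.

3693 nmi

Δλ = 149.15 − -164.54 = 313.69°; wrapped into (−180°, 180°]: -46.31°.
Δφ = -15.33 − -69.93 = 54.60°.
a = sin²(Δφ/2) + cos φ₁ · cos φ₂ · sin²(Δλ/2) = 0.261533.
c = 2·atan2(√a, √(1−a)) = 1.07363 rad → d = 6371·c ≈ 6840.11 km ≈ 3693.37 nmi.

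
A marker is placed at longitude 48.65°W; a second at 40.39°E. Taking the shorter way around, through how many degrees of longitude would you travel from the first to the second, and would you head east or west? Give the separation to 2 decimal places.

89.04° east

Raw difference: 40.39 − -48.65 = 89.04°.
Normalise into (−180°, 180°]: 89.04° stays 89.04°.
Positive ⇒ the second point lies to the east; separation 89.04°.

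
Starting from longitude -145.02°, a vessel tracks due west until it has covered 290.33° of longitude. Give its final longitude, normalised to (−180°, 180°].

Start at -145.02°; shift −290.33° → -435.35°.
-435.35° lies outside (−180°, 180°]; add 360° → -75.35°.

-75.35°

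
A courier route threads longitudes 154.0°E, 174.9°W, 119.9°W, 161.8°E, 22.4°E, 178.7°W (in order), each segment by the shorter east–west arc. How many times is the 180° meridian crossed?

3

Leg 1: +154.0° → -174.9°, shortest Δλ = 31.1° (east) — crosses 180°.
Leg 2: -174.9° → -119.9°, shortest Δλ = 55.0° (east) — does not cross 180°.
Leg 3: -119.9° → +161.8°, shortest Δλ = -78.3° (west) — crosses 180°.
Leg 4: +161.8° → +22.4°, shortest Δλ = -139.4° (west) — does not cross 180°.
Leg 5: +22.4° → -178.7°, shortest Δλ = 158.9° (east) — crosses 180°.
Total crossings: 3.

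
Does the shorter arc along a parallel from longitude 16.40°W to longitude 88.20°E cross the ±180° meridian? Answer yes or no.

Signed shortest Δλ = ((88.20 − -16.40 + 180) mod 360) − 180 = 104.6°.
Going east by 104.6° from -16.40° reaches +88.20° without touching 180°.

No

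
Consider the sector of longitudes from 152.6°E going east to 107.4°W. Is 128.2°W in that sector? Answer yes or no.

Band width going east from +152.6° to -107.4°: ((-107.4 − 152.6) mod 360) = 100.0°.
Offset of -128.2° east of the west edge: ((-128.2 − 152.6) mod 360) = 79.2°.
79.2° ≤ 100.0° ⇒ inside.

Yes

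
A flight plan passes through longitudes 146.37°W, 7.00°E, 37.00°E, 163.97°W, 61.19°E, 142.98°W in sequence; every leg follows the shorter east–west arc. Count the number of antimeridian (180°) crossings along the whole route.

Leg 1: -146.37° → +7.00°, shortest Δλ = 153.37° (east) — does not cross 180°.
Leg 2: +7.00° → +37.00°, shortest Δλ = 30.0° (east) — does not cross 180°.
Leg 3: +37.00° → -163.97°, shortest Δλ = 159.03° (east) — crosses 180°.
Leg 4: -163.97° → +61.19°, shortest Δλ = -134.84° (west) — crosses 180°.
Leg 5: +61.19° → -142.98°, shortest Δλ = 155.83° (east) — crosses 180°.
Total crossings: 3.

3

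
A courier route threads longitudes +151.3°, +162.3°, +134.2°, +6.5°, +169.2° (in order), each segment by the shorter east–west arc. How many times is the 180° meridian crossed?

0

Leg 1: +151.3° → +162.3°, shortest Δλ = 11.0° (east) — does not cross 180°.
Leg 2: +162.3° → +134.2°, shortest Δλ = -28.1° (west) — does not cross 180°.
Leg 3: +134.2° → +6.5°, shortest Δλ = -127.7° (west) — does not cross 180°.
Leg 4: +6.5° → +169.2°, shortest Δλ = 162.7° (east) — does not cross 180°.
Total crossings: 0.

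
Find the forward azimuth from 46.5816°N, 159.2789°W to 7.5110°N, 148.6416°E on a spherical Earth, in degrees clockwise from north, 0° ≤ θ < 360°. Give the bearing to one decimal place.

245.7°

Δλ = 148.6416 − -159.2789 = 307.9205°; wrapped into (−180°, 180°]: -52.0795°.
θ = atan2( sin Δλ · cos φ₂ , cos φ₁ · sin φ₂ − sin φ₁ · cos φ₂ · cos Δλ )
  = atan2(-0.78210, -0.35272) = -114.275° → normalised to [0°, 360°): 245.725°.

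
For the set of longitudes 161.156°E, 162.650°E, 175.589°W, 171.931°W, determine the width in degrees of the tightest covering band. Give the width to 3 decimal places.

26.913°

Sort the longitudes: -175.589°, -171.931°, +161.156°, +162.650°.
Eastward gaps between consecutive values (wrapping around): 3.658°, 333.087°, 1.494°, 21.761°.
Largest gap = 333.087° ⇒ minimal covering band is its complement: 360° − 333.087° = 26.913°.
Band runs from +161.156° eastward to -171.931°, crossing the antimeridian.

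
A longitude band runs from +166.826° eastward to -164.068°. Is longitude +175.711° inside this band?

Yes

Band width going east from +166.826° to -164.068°: ((-164.068 − 166.826) mod 360) = 29.106°.
Offset of +175.711° east of the west edge: ((175.711 − 166.826) mod 360) = 8.885°.
8.885° ≤ 29.106° ⇒ inside.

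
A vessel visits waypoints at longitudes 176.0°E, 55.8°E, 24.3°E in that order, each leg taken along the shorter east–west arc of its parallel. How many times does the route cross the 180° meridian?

Leg 1: +176.0° → +55.8°, shortest Δλ = -120.2° (west) — does not cross 180°.
Leg 2: +55.8° → +24.3°, shortest Δλ = -31.5° (west) — does not cross 180°.
Total crossings: 0.

0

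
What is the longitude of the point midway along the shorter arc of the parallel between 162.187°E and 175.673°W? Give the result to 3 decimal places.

173.257°E

Signed shortest Δλ from +162.187° to -175.673° is +22.140°.
Midpoint longitude = +162.187° + (+22.140°)/2 = +162.187° + 11.070° = +173.257°.
(The naïve average (+162.187 + -175.673)/2 = -6.743° is on the wrong side of the globe.)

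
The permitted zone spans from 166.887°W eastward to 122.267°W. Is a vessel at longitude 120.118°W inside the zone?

No

Band width going east from -166.887° to -122.267°: ((-122.267 − -166.887) mod 360) = 44.620°.
Offset of -120.118° east of the west edge: ((-120.118 − -166.887) mod 360) = 46.769°.
46.769° > 44.620° ⇒ outside.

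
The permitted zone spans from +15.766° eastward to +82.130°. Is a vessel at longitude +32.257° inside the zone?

Band width going east from +15.766° to +82.130°: ((82.130 − 15.766) mod 360) = 66.364°.
Offset of +32.257° east of the west edge: ((32.257 − 15.766) mod 360) = 16.491°.
16.491° ≤ 66.364° ⇒ inside.

Yes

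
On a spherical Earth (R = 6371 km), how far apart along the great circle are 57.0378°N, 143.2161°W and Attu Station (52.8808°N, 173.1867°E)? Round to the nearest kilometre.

2772 km

Δλ = 173.1867 − -143.2161 = 316.4028°; wrapped into (−180°, 180°]: -43.5972°.
Δφ = 52.8808 − 57.0378 = -4.1570°.
a = sin²(Δφ/2) + cos φ₁ · cos φ₂ · sin²(Δλ/2) = 0.046593.
c = 2·atan2(√a, √(1−a)) = 0.43513 rad → d = 6371·c ≈ 2772.23 km.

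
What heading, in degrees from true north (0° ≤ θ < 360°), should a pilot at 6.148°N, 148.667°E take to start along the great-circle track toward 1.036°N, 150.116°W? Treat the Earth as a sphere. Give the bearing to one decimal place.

Δλ = -150.116 − 148.667 = -298.783°; wrapped into (−180°, 180°]: 61.217°.
θ = atan2( sin Δλ · cos φ₂ , cos φ₁ · sin φ₂ − sin φ₁ · cos φ₂ · cos Δλ )
  = atan2(0.87631, -0.03358) = 92.195° → normalised to [0°, 360°): 92.195°.

92.2°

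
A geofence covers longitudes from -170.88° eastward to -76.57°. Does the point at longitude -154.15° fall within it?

Yes

Band width going east from -170.88° to -76.57°: ((-76.57 − -170.88) mod 360) = 94.31°.
Offset of -154.15° east of the west edge: ((-154.15 − -170.88) mod 360) = 16.73°.
16.73° ≤ 94.31° ⇒ inside.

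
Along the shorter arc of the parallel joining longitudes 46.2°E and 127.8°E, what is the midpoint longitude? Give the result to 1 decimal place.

Signed shortest Δλ from +46.2° to +127.8° is +81.6°.
Midpoint longitude = +46.2° + (+81.6°)/2 = +46.2° + 40.8° = +87.0°.

87.0°E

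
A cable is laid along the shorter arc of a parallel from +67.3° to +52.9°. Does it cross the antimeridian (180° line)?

Signed shortest Δλ = ((52.9 − 67.3 + 180) mod 360) − 180 = -14.4°.
Going west by 14.4° from +67.3° reaches +52.9° without touching 180°.

No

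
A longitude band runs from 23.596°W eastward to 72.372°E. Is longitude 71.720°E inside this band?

Band width going east from -23.596° to +72.372°: ((72.372 − -23.596) mod 360) = 95.968°.
Offset of +71.720° east of the west edge: ((71.720 − -23.596) mod 360) = 95.316°.
95.316° ≤ 95.968° ⇒ inside.

Yes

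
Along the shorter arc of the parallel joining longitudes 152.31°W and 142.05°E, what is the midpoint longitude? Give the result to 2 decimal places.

Signed shortest Δλ from -152.31° to +142.05° is -65.64°.
Midpoint longitude = -152.31° + (-65.64°)/2 = -152.31° − 32.82° = -185.13°.
Normalise into (−180°, 180°]: +174.87°.
(The naïve average (-152.31 + +142.05)/2 = -5.13° is on the wrong side of the globe.)

174.87°E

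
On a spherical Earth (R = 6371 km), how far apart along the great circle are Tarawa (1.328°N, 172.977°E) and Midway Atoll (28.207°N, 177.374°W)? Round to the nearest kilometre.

3160 km

Δλ = -177.374 − 172.977 = -350.351°; wrapped into (−180°, 180°]: 9.649°.
Δφ = 28.207 − 1.328 = 26.879°.
a = sin²(Δφ/2) + cos φ₁ · cos φ₂ · sin²(Δλ/2) = 0.060250.
c = 2·atan2(√a, √(1−a)) = 0.49599 rad → d = 6371·c ≈ 3159.93 km.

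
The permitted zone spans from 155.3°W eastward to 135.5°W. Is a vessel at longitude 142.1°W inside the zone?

Band width going east from -155.3° to -135.5°: ((-135.5 − -155.3) mod 360) = 19.8°.
Offset of -142.1° east of the west edge: ((-142.1 − -155.3) mod 360) = 13.2°.
13.2° ≤ 19.8° ⇒ inside.

Yes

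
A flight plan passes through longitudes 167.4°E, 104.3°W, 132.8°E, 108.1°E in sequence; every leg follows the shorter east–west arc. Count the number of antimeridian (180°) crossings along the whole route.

Leg 1: +167.4° → -104.3°, shortest Δλ = 88.3° (east) — crosses 180°.
Leg 2: -104.3° → +132.8°, shortest Δλ = -122.9° (west) — crosses 180°.
Leg 3: +132.8° → +108.1°, shortest Δλ = -24.7° (west) — does not cross 180°.
Total crossings: 2.

2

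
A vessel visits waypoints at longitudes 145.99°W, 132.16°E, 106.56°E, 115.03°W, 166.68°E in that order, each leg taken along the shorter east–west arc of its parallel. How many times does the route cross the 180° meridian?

3

Leg 1: -145.99° → +132.16°, shortest Δλ = -81.85° (west) — crosses 180°.
Leg 2: +132.16° → +106.56°, shortest Δλ = -25.6° (west) — does not cross 180°.
Leg 3: +106.56° → -115.03°, shortest Δλ = 138.41° (east) — crosses 180°.
Leg 4: -115.03° → +166.68°, shortest Δλ = -78.29° (west) — crosses 180°.
Total crossings: 3.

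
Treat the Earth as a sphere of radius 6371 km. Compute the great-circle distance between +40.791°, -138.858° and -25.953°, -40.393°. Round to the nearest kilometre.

Δλ = -40.393 − -138.858 = 98.465°.
Δφ = -25.953 − 40.791 = -66.744°.
a = sin²(Δφ/2) + cos φ₁ · cos φ₂ · sin²(Δλ/2) = 0.693058.
c = 2·atan2(√a, √(1−a)) = 1.96721 rad → d = 6371·c ≈ 12533.12 km.

12533 km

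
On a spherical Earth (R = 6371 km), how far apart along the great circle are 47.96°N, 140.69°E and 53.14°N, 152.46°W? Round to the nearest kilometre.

Δλ = -152.46 − 140.69 = -293.15°; wrapped into (−180°, 180°]: 66.85°.
Δφ = 53.14 − 47.96 = 5.18°.
a = sin²(Δφ/2) + cos φ₁ · cos φ₂ · sin²(Δλ/2) = 0.123929.
c = 2·atan2(√a, √(1−a)) = 0.71949 rad → d = 6371·c ≈ 4583.87 km.

4584 km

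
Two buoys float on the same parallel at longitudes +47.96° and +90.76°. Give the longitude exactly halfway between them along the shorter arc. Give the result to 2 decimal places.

Signed shortest Δλ from +47.96° to +90.76° is +42.80°.
Midpoint longitude = +47.96° + (+42.80°)/2 = +47.96° + 21.40° = +69.36°.

+69.36°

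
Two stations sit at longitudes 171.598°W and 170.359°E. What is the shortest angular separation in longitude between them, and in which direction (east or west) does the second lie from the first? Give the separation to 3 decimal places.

Raw difference: 170.359 − -171.598 = 341.957°.
Normalise into (−180°, 180°]: 341.957° − 360° = -18.043°.
Negative ⇒ the second point lies to the west; separation 18.043°.

18.043° west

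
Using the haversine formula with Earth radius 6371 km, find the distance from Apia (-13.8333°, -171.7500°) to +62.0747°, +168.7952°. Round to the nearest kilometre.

Δλ = 168.7952 − -171.7500 = 340.5452°; wrapped into (−180°, 180°]: -19.4548°.
Δφ = 62.0747 − -13.8333 = 75.9080°.
a = sin²(Δφ/2) + cos φ₁ · cos φ₂ · sin²(Δλ/2) = 0.391242.
c = 2·atan2(√a, √(1−a)) = 1.35153 rad → d = 6371·c ≈ 8610.58 km.

8611 km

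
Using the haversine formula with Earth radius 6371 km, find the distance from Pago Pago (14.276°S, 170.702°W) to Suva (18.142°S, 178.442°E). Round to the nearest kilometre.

Δλ = 178.442 − -170.702 = 349.144°; wrapped into (−180°, 180°]: -10.856°.
Δφ = -18.142 − -14.276 = -3.866°.
a = sin²(Δφ/2) + cos φ₁ · cos φ₂ · sin²(Δλ/2) = 0.009379.
c = 2·atan2(√a, √(1−a)) = 0.19399 rad → d = 6371·c ≈ 1235.91 km.

1236 km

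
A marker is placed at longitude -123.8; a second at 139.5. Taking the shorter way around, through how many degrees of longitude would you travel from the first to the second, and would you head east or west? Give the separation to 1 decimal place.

96.7° west

Raw difference: 139.5 − -123.8 = 263.3°.
Normalise into (−180°, 180°]: 263.3° − 360° = -96.7°.
Negative ⇒ the second point lies to the west; separation 96.7°.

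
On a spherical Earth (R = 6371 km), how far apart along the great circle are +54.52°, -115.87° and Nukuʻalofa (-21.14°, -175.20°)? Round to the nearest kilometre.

Δλ = -175.20 − -115.87 = -59.33°.
Δφ = -21.14 − 54.52 = -75.66°.
a = sin²(Δφ/2) + cos φ₁ · cos φ₂ · sin²(Δλ/2) = 0.508770.
c = 2·atan2(√a, √(1−a)) = 1.58834 rad → d = 6371·c ≈ 10119.29 km.

10119 km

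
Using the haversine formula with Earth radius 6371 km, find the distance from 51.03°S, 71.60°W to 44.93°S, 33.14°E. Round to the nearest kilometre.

Δλ = 33.14 − -71.60 = 104.74°.
Δφ = -44.93 − -51.03 = 6.10°.
a = sin²(Δφ/2) + cos φ₁ · cos φ₂ · sin²(Δλ/2) = 0.282100.
c = 2·atan2(√a, √(1−a)) = 1.11987 rad → d = 6371·c ≈ 7134.69 km.

7135 km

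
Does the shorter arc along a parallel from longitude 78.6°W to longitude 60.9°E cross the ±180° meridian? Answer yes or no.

No

Signed shortest Δλ = ((60.9 − -78.6 + 180) mod 360) − 180 = 139.5°.
Going east by 139.5° from -78.6° reaches +60.9° without touching 180°.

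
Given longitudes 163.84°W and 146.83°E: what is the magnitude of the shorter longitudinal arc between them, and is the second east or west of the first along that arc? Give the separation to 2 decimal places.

49.33° west

Raw difference: 146.83 − -163.84 = 310.67°.
Normalise into (−180°, 180°]: 310.67° − 360° = -49.33°.
Negative ⇒ the second point lies to the west; separation 49.33°.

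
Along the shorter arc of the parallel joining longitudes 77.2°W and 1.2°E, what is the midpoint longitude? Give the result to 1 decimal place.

38.0°W

Signed shortest Δλ from -77.2° to +1.2° is +78.4°.
Midpoint longitude = -77.2° + (+78.4°)/2 = -77.2° + 39.2° = -38.0°.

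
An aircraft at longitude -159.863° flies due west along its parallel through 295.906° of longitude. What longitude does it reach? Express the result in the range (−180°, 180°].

-95.769°

Start at -159.863°; shift −295.906° → -455.769°.
-455.769° lies outside (−180°, 180°]; add 360° → -95.769°.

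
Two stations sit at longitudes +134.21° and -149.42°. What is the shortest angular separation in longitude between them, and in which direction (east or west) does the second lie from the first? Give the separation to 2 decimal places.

76.37° east

Raw difference: -149.42 − 134.21 = -283.63°.
Normalise into (−180°, 180°]: -283.63° + 360° = 76.37°.
Positive ⇒ the second point lies to the east; separation 76.37°.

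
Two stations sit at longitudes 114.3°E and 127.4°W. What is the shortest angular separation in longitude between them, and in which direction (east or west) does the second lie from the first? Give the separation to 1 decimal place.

118.3° east

Raw difference: -127.4 − 114.3 = -241.7°.
Normalise into (−180°, 180°]: -241.7° + 360° = 118.3°.
Positive ⇒ the second point lies to the east; separation 118.3°.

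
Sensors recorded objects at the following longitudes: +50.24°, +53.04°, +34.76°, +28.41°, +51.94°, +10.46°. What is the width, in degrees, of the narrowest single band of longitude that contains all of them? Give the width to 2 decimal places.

Sort the longitudes: +10.46°, +28.41°, +34.76°, +50.24°, +51.94°, +53.04°.
Eastward gaps between consecutive values (wrapping around): 17.95°, 6.35°, 15.48°, 1.70°, 1.10°, 317.42°.
Largest gap = 317.42° ⇒ minimal covering band is its complement: 360° − 317.42° = 42.58°.
Band runs from +10.46° eastward to +53.04°.

42.58°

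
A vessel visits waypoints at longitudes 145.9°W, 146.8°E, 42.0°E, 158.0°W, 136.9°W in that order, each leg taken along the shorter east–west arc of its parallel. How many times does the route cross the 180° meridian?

2

Leg 1: -145.9° → +146.8°, shortest Δλ = -67.3° (west) — crosses 180°.
Leg 2: +146.8° → +42.0°, shortest Δλ = -104.8° (west) — does not cross 180°.
Leg 3: +42.0° → -158.0°, shortest Δλ = 160.0° (east) — crosses 180°.
Leg 4: -158.0° → -136.9°, shortest Δλ = 21.1° (east) — does not cross 180°.
Total crossings: 2.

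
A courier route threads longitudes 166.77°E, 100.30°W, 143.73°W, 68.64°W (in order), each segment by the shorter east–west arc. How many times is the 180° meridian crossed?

Leg 1: +166.77° → -100.30°, shortest Δλ = 92.93° (east) — crosses 180°.
Leg 2: -100.30° → -143.73°, shortest Δλ = -43.43° (west) — does not cross 180°.
Leg 3: -143.73° → -68.64°, shortest Δλ = 75.09° (east) — does not cross 180°.
Total crossings: 1.

1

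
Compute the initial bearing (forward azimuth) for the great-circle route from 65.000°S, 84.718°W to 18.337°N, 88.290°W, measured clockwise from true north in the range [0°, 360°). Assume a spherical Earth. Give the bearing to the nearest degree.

Δλ = -88.290 − -84.718 = -3.572°.
θ = atan2( sin Δλ · cos φ₂ , cos φ₁ · sin φ₂ − sin φ₁ · cos φ₂ · cos Δλ )
  = atan2(-0.05914, 0.99157) = -3.413° → normalised to [0°, 360°): 356.587°.

357°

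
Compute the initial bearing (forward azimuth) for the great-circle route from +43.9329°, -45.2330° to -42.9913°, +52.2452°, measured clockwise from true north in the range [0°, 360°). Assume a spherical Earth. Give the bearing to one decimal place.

Δλ = 52.2452 − -45.2330 = 97.4782°.
θ = atan2( sin Δλ · cos φ₂ , cos φ₁ · sin φ₂ − sin φ₁ · cos φ₂ · cos Δλ )
  = atan2(0.72524, -0.42501) = 120.372° → normalised to [0°, 360°): 120.372°.

120.4°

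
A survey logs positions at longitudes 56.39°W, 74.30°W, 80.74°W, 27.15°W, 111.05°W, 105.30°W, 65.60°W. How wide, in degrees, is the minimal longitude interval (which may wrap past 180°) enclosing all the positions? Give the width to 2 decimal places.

Sort the longitudes: -111.05°, -105.30°, -80.74°, -74.30°, -65.60°, -56.39°, -27.15°.
Eastward gaps between consecutive values (wrapping around): 5.75°, 24.56°, 6.44°, 8.70°, 9.21°, 29.24°, 276.10°.
Largest gap = 276.10° ⇒ minimal covering band is its complement: 360° − 276.10° = 83.90°.
Band runs from -111.05° eastward to -27.15°.

83.90°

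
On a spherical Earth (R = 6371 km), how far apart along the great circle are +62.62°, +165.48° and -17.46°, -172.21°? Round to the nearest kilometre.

9116 km

Δλ = -172.21 − 165.48 = -337.69°; wrapped into (−180°, 180°]: 22.31°.
Δφ = -17.46 − 62.62 = -80.08°.
a = sin²(Δφ/2) + cos φ₁ · cos φ₂ · sin²(Δλ/2) = 0.430283.
c = 2·atan2(√a, √(1−a)) = 1.43091 rad → d = 6371·c ≈ 9116.31 km.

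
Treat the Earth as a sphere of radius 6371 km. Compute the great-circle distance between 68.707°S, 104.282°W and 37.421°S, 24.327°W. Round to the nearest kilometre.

5775 km

Δλ = -24.327 − -104.282 = 79.955°.
Δφ = -37.421 − -68.707 = 31.286°.
a = sin²(Δφ/2) + cos φ₁ · cos φ₂ · sin²(Δλ/2) = 0.191756.
c = 2·atan2(√a, √(1−a)) = 0.90652 rad → d = 6371·c ≈ 5775.45 km.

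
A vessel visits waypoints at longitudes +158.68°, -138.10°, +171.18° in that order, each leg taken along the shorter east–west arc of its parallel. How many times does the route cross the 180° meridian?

Leg 1: +158.68° → -138.10°, shortest Δλ = 63.22° (east) — crosses 180°.
Leg 2: -138.10° → +171.18°, shortest Δλ = -50.72° (west) — crosses 180°.
Total crossings: 2.

2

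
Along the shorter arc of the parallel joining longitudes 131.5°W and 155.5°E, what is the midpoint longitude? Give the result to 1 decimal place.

Signed shortest Δλ from -131.5° to +155.5° is -73.0°.
Midpoint longitude = -131.5° + (-73.0°)/2 = -131.5° − 36.5° = -168.0°.
(The naïve average (-131.5 + +155.5)/2 = 12.0° is on the wrong side of the globe.)

168.0°W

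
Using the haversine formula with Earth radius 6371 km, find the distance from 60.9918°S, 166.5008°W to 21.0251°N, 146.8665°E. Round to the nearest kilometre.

10026 km

Δλ = 146.8665 − -166.5008 = 313.3673°; wrapped into (−180°, 180°]: -46.6327°.
Δφ = 21.0251 − -60.9918 = 82.0169°.
a = sin²(Δφ/2) + cos φ₁ · cos φ₂ · sin²(Δλ/2) = 0.501473.
c = 2·atan2(√a, √(1−a)) = 1.57374 rad → d = 6371·c ≈ 10026.32 km.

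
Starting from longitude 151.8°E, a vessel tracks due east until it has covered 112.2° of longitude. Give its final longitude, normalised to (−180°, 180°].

Start at +151.8°; shift +112.2° → +264.0°.
+264.0° lies outside (−180°, 180°]; subtract 360° → -96.0°.

96.0°W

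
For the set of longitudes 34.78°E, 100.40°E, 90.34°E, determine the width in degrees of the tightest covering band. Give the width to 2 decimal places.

65.62°

Sort the longitudes: +34.78°, +90.34°, +100.40°.
Eastward gaps between consecutive values (wrapping around): 55.56°, 10.06°, 294.38°.
Largest gap = 294.38° ⇒ minimal covering band is its complement: 360° − 294.38° = 65.62°.
Band runs from +34.78° eastward to +100.40°.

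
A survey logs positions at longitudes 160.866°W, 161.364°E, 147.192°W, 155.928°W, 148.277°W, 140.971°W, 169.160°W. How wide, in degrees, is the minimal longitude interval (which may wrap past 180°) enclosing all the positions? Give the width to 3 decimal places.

Sort the longitudes: -169.160°, -160.866°, -155.928°, -148.277°, -147.192°, -140.971°, +161.364°.
Eastward gaps between consecutive values (wrapping around): 8.294°, 4.938°, 7.651°, 1.085°, 6.221°, 302.335°, 29.476°.
Largest gap = 302.335° ⇒ minimal covering band is its complement: 360° − 302.335° = 57.665°.
Band runs from +161.364° eastward to -140.971°, crossing the antimeridian.

57.665°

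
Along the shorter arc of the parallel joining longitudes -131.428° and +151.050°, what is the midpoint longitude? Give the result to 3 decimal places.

-170.189°

Signed shortest Δλ from -131.428° to +151.050° is -77.522°.
Midpoint longitude = -131.428° + (-77.522°)/2 = -131.428° − 38.761° = -170.189°.
(The naïve average (-131.428 + +151.050)/2 = 9.811° is on the wrong side of the globe.)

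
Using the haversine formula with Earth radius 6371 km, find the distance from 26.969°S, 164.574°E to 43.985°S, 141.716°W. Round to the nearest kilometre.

Δλ = -141.716 − 164.574 = -306.290°; wrapped into (−180°, 180°]: 53.710°.
Δφ = -43.985 − -26.969 = -17.016°.
a = sin²(Δφ/2) + cos φ₁ · cos φ₂ · sin²(Δλ/2) = 0.152749.
c = 2·atan2(√a, √(1−a)) = 0.80307 rad → d = 6371·c ≈ 5116.36 km.

5116 km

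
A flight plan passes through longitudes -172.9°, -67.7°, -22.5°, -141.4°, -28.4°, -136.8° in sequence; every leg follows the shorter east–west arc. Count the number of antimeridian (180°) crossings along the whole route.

0

Leg 1: -172.9° → -67.7°, shortest Δλ = 105.2° (east) — does not cross 180°.
Leg 2: -67.7° → -22.5°, shortest Δλ = 45.2° (east) — does not cross 180°.
Leg 3: -22.5° → -141.4°, shortest Δλ = -118.9° (west) — does not cross 180°.
Leg 4: -141.4° → -28.4°, shortest Δλ = 113.0° (east) — does not cross 180°.
Leg 5: -28.4° → -136.8°, shortest Δλ = -108.4° (west) — does not cross 180°.
Total crossings: 0.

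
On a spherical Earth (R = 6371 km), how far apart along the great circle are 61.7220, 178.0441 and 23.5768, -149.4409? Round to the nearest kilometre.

4901 km

Δλ = -149.4409 − 178.0441 = -327.4850°; wrapped into (−180°, 180°]: 32.5150°.
Δφ = 23.5768 − 61.7220 = -38.1452°.
a = sin²(Δφ/2) + cos φ₁ · cos φ₂ · sin²(Δλ/2) = 0.140807.
c = 2·atan2(√a, √(1−a)) = 0.76932 rad → d = 6371·c ≈ 4901.31 km.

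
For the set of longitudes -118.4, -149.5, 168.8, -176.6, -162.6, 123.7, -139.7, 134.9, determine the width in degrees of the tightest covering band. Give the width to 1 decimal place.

117.9°

Sort the longitudes: -176.6°, -162.6°, -149.5°, -139.7°, -118.4°, +123.7°, +134.9°, +168.8°.
Eastward gaps between consecutive values (wrapping around): 14.0°, 13.1°, 9.8°, 21.3°, 242.1°, 11.2°, 33.9°, 14.6°.
Largest gap = 242.1° ⇒ minimal covering band is its complement: 360° − 242.1° = 117.9°.
Band runs from +123.7° eastward to -118.4°, crossing the antimeridian.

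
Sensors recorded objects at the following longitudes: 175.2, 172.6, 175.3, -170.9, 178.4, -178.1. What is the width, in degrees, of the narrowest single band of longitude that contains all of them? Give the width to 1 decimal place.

16.5°

Sort the longitudes: -178.1°, -170.9°, +172.6°, +175.2°, +175.3°, +178.4°.
Eastward gaps between consecutive values (wrapping around): 7.2°, 343.5°, 2.6°, 0.1°, 3.1°, 3.5°.
Largest gap = 343.5° ⇒ minimal covering band is its complement: 360° − 343.5° = 16.5°.
Band runs from +172.6° eastward to -170.9°, crossing the antimeridian.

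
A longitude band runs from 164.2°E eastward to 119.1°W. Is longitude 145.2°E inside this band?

Band width going east from +164.2° to -119.1°: ((-119.1 − 164.2) mod 360) = 76.7°.
Offset of +145.2° east of the west edge: ((145.2 − 164.2) mod 360) = 341.0°.
341.0° > 76.7° ⇒ outside.

No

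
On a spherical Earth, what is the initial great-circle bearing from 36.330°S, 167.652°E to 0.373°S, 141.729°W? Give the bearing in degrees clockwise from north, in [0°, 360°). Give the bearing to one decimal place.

64.4°

Δλ = -141.729 − 167.652 = -309.381°; wrapped into (−180°, 180°]: 50.619°.
θ = atan2( sin Δλ · cos φ₂ , cos φ₁ · sin φ₂ − sin φ₁ · cos φ₂ · cos Δλ )
  = atan2(0.77293, 0.37063) = 64.381° → normalised to [0°, 360°): 64.381°.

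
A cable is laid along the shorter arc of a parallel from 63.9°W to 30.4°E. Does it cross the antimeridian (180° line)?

No

Signed shortest Δλ = ((30.4 − -63.9 + 180) mod 360) − 180 = 94.3°.
Going east by 94.3° from -63.9° reaches +30.4° without touching 180°.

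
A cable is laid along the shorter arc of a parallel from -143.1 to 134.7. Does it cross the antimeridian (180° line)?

Yes

Naïve |134.7 − -143.1| = 277.8° > 180°, so the shorter arc goes the other way round — across 180°.
Signed shortest Δλ = ((134.7 − -143.1 + 180) mod 360) − 180 = -82.2°.
Going west by 82.2° from -143.1° passes through 180° before reaching +134.7°.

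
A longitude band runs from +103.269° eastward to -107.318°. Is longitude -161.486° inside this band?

Band width going east from +103.269° to -107.318°: ((-107.318 − 103.269) mod 360) = 149.413°.
Offset of -161.486° east of the west edge: ((-161.486 − 103.269) mod 360) = 95.245°.
95.245° ≤ 149.413° ⇒ inside.

Yes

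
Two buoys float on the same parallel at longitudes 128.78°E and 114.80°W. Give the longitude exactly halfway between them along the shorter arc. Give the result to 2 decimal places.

Signed shortest Δλ from +128.78° to -114.80° is +116.42°.
Midpoint longitude = +128.78° + (+116.42°)/2 = +128.78° + 58.21° = +186.99°.
Normalise into (−180°, 180°]: -173.01°.
(The naïve average (+128.78 + -114.80)/2 = 6.99° is on the wrong side of the globe.)

173.01°W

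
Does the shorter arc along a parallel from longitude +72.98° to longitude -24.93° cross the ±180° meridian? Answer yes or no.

Signed shortest Δλ = ((-24.93 − 72.98 + 180) mod 360) − 180 = -97.91°.
Going west by 97.91° from +72.98° reaches -24.93° without touching 180°.

No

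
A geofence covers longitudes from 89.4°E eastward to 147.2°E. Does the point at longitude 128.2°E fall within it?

Band width going east from +89.4° to +147.2°: ((147.2 − 89.4) mod 360) = 57.8°.
Offset of +128.2° east of the west edge: ((128.2 − 89.4) mod 360) = 38.8°.
38.8° ≤ 57.8° ⇒ inside.

Yes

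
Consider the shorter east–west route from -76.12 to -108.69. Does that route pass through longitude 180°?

Signed shortest Δλ = ((-108.69 − -76.12 + 180) mod 360) − 180 = -32.57°.
Going west by 32.57° from -76.12° reaches -108.69° without touching 180°.

No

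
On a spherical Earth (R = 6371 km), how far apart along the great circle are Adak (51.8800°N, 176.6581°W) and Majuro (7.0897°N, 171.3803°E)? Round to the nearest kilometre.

5100 km

Δλ = 171.3803 − -176.6581 = 348.0384°; wrapped into (−180°, 180°]: -11.9616°.
Δφ = 7.0897 − 51.8800 = -44.7903°.
a = sin²(Δφ/2) + cos φ₁ · cos φ₂ · sin²(Δλ/2) = 0.151806.
c = 2·atan2(√a, √(1−a)) = 0.80044 rad → d = 6371·c ≈ 5099.62 km.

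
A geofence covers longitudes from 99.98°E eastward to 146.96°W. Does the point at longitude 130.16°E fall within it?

Band width going east from +99.98° to -146.96°: ((-146.96 − 99.98) mod 360) = 113.06°.
Offset of +130.16° east of the west edge: ((130.16 − 99.98) mod 360) = 30.18°.
30.18° ≤ 113.06° ⇒ inside.

Yes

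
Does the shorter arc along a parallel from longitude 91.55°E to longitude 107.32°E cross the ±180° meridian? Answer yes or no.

No

Signed shortest Δλ = ((107.32 − 91.55 + 180) mod 360) − 180 = 15.77°.
Going east by 15.77° from +91.55° reaches +107.32° without touching 180°.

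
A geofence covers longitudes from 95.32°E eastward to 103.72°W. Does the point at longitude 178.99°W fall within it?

Yes

Band width going east from +95.32° to -103.72°: ((-103.72 − 95.32) mod 360) = 160.96°.
Offset of -178.99° east of the west edge: ((-178.99 − 95.32) mod 360) = 85.69°.
85.69° ≤ 160.96° ⇒ inside.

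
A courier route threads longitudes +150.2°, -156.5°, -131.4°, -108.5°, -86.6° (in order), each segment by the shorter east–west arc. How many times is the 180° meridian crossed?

Leg 1: +150.2° → -156.5°, shortest Δλ = 53.3° (east) — crosses 180°.
Leg 2: -156.5° → -131.4°, shortest Δλ = 25.1° (east) — does not cross 180°.
Leg 3: -131.4° → -108.5°, shortest Δλ = 22.9° (east) — does not cross 180°.
Leg 4: -108.5° → -86.6°, shortest Δλ = 21.9° (east) — does not cross 180°.
Total crossings: 1.

1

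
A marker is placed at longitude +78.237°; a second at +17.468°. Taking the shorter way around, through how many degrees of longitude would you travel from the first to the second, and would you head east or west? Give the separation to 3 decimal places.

60.769° west

Raw difference: 17.468 − 78.237 = -60.769°.
Normalise into (−180°, 180°]: -60.769° stays -60.769°.
Negative ⇒ the second point lies to the west; separation 60.769°.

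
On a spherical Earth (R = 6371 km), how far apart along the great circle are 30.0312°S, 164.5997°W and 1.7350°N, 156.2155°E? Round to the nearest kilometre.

Δλ = 156.2155 − -164.5997 = 320.8152°; wrapped into (−180°, 180°]: -39.1848°.
Δφ = 1.7350 − -30.0312 = 31.7662°.
a = sin²(Δφ/2) + cos φ₁ · cos φ₂ · sin²(Δλ/2) = 0.172202.
c = 2·atan2(√a, √(1−a)) = 0.85583 rad → d = 6371·c ≈ 5452.46 km.

5452 km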